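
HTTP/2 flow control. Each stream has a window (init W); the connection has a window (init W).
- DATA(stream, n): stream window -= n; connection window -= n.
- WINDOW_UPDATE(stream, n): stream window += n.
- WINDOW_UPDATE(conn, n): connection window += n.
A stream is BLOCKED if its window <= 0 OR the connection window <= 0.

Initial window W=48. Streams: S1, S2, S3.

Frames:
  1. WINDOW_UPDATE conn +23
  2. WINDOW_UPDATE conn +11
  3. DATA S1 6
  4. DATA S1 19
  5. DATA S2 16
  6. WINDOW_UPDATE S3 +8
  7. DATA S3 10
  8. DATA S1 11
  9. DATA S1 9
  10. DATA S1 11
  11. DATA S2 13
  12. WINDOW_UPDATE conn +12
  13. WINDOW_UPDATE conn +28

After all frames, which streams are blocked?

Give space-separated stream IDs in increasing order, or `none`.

Answer: S1

Derivation:
Op 1: conn=71 S1=48 S2=48 S3=48 blocked=[]
Op 2: conn=82 S1=48 S2=48 S3=48 blocked=[]
Op 3: conn=76 S1=42 S2=48 S3=48 blocked=[]
Op 4: conn=57 S1=23 S2=48 S3=48 blocked=[]
Op 5: conn=41 S1=23 S2=32 S3=48 blocked=[]
Op 6: conn=41 S1=23 S2=32 S3=56 blocked=[]
Op 7: conn=31 S1=23 S2=32 S3=46 blocked=[]
Op 8: conn=20 S1=12 S2=32 S3=46 blocked=[]
Op 9: conn=11 S1=3 S2=32 S3=46 blocked=[]
Op 10: conn=0 S1=-8 S2=32 S3=46 blocked=[1, 2, 3]
Op 11: conn=-13 S1=-8 S2=19 S3=46 blocked=[1, 2, 3]
Op 12: conn=-1 S1=-8 S2=19 S3=46 blocked=[1, 2, 3]
Op 13: conn=27 S1=-8 S2=19 S3=46 blocked=[1]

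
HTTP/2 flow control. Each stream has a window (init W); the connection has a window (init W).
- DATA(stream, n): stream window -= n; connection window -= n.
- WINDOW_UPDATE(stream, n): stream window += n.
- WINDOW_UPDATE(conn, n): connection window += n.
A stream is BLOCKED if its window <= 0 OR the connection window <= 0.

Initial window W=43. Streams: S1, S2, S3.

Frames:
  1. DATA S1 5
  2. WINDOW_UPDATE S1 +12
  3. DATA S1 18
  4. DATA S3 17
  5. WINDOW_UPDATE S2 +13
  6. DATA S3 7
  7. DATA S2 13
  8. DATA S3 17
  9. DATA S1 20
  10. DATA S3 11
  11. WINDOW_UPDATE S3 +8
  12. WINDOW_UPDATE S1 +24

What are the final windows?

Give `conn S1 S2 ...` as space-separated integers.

Op 1: conn=38 S1=38 S2=43 S3=43 blocked=[]
Op 2: conn=38 S1=50 S2=43 S3=43 blocked=[]
Op 3: conn=20 S1=32 S2=43 S3=43 blocked=[]
Op 4: conn=3 S1=32 S2=43 S3=26 blocked=[]
Op 5: conn=3 S1=32 S2=56 S3=26 blocked=[]
Op 6: conn=-4 S1=32 S2=56 S3=19 blocked=[1, 2, 3]
Op 7: conn=-17 S1=32 S2=43 S3=19 blocked=[1, 2, 3]
Op 8: conn=-34 S1=32 S2=43 S3=2 blocked=[1, 2, 3]
Op 9: conn=-54 S1=12 S2=43 S3=2 blocked=[1, 2, 3]
Op 10: conn=-65 S1=12 S2=43 S3=-9 blocked=[1, 2, 3]
Op 11: conn=-65 S1=12 S2=43 S3=-1 blocked=[1, 2, 3]
Op 12: conn=-65 S1=36 S2=43 S3=-1 blocked=[1, 2, 3]

Answer: -65 36 43 -1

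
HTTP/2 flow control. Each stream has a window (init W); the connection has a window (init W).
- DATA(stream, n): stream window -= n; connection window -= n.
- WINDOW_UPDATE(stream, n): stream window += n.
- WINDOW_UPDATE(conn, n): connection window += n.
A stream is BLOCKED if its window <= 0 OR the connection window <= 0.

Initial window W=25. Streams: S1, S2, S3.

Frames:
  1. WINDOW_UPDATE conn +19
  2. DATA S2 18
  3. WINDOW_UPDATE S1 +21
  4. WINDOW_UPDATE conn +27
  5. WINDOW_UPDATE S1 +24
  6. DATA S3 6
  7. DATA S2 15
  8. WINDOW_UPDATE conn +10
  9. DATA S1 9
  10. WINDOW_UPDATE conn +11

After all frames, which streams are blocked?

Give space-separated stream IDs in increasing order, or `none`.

Op 1: conn=44 S1=25 S2=25 S3=25 blocked=[]
Op 2: conn=26 S1=25 S2=7 S3=25 blocked=[]
Op 3: conn=26 S1=46 S2=7 S3=25 blocked=[]
Op 4: conn=53 S1=46 S2=7 S3=25 blocked=[]
Op 5: conn=53 S1=70 S2=7 S3=25 blocked=[]
Op 6: conn=47 S1=70 S2=7 S3=19 blocked=[]
Op 7: conn=32 S1=70 S2=-8 S3=19 blocked=[2]
Op 8: conn=42 S1=70 S2=-8 S3=19 blocked=[2]
Op 9: conn=33 S1=61 S2=-8 S3=19 blocked=[2]
Op 10: conn=44 S1=61 S2=-8 S3=19 blocked=[2]

Answer: S2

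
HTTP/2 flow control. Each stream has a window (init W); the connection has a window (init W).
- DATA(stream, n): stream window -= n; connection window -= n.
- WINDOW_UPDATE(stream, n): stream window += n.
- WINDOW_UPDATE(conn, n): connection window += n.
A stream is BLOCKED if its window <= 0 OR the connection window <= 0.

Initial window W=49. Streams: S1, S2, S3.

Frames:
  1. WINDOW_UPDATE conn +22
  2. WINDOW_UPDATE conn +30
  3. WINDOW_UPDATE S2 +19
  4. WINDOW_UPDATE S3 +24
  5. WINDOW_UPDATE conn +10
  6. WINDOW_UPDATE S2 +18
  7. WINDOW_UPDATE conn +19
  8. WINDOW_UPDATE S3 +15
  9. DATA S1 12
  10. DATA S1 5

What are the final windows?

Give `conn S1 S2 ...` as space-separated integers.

Answer: 113 32 86 88

Derivation:
Op 1: conn=71 S1=49 S2=49 S3=49 blocked=[]
Op 2: conn=101 S1=49 S2=49 S3=49 blocked=[]
Op 3: conn=101 S1=49 S2=68 S3=49 blocked=[]
Op 4: conn=101 S1=49 S2=68 S3=73 blocked=[]
Op 5: conn=111 S1=49 S2=68 S3=73 blocked=[]
Op 6: conn=111 S1=49 S2=86 S3=73 blocked=[]
Op 7: conn=130 S1=49 S2=86 S3=73 blocked=[]
Op 8: conn=130 S1=49 S2=86 S3=88 blocked=[]
Op 9: conn=118 S1=37 S2=86 S3=88 blocked=[]
Op 10: conn=113 S1=32 S2=86 S3=88 blocked=[]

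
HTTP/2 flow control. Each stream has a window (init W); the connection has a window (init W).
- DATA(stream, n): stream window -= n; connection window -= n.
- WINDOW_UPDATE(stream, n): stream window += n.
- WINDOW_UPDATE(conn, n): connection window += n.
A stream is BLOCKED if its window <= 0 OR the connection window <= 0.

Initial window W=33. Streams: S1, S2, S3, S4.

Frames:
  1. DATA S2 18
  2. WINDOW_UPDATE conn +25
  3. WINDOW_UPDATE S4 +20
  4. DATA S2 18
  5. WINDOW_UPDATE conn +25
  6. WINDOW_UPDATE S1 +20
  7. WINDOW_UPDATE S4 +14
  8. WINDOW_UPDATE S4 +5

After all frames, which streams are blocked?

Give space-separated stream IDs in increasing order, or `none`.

Answer: S2

Derivation:
Op 1: conn=15 S1=33 S2=15 S3=33 S4=33 blocked=[]
Op 2: conn=40 S1=33 S2=15 S3=33 S4=33 blocked=[]
Op 3: conn=40 S1=33 S2=15 S3=33 S4=53 blocked=[]
Op 4: conn=22 S1=33 S2=-3 S3=33 S4=53 blocked=[2]
Op 5: conn=47 S1=33 S2=-3 S3=33 S4=53 blocked=[2]
Op 6: conn=47 S1=53 S2=-3 S3=33 S4=53 blocked=[2]
Op 7: conn=47 S1=53 S2=-3 S3=33 S4=67 blocked=[2]
Op 8: conn=47 S1=53 S2=-3 S3=33 S4=72 blocked=[2]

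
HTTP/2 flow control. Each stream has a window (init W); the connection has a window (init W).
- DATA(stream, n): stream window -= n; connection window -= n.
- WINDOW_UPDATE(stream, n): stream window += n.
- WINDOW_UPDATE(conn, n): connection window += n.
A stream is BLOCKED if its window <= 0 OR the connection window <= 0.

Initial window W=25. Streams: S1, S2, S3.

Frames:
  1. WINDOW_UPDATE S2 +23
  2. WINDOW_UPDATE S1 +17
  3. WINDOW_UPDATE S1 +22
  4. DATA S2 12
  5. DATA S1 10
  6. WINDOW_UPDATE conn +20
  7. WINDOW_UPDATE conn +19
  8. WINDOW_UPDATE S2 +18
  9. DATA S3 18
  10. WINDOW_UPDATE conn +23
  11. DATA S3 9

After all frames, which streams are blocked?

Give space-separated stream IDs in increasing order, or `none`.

Answer: S3

Derivation:
Op 1: conn=25 S1=25 S2=48 S3=25 blocked=[]
Op 2: conn=25 S1=42 S2=48 S3=25 blocked=[]
Op 3: conn=25 S1=64 S2=48 S3=25 blocked=[]
Op 4: conn=13 S1=64 S2=36 S3=25 blocked=[]
Op 5: conn=3 S1=54 S2=36 S3=25 blocked=[]
Op 6: conn=23 S1=54 S2=36 S3=25 blocked=[]
Op 7: conn=42 S1=54 S2=36 S3=25 blocked=[]
Op 8: conn=42 S1=54 S2=54 S3=25 blocked=[]
Op 9: conn=24 S1=54 S2=54 S3=7 blocked=[]
Op 10: conn=47 S1=54 S2=54 S3=7 blocked=[]
Op 11: conn=38 S1=54 S2=54 S3=-2 blocked=[3]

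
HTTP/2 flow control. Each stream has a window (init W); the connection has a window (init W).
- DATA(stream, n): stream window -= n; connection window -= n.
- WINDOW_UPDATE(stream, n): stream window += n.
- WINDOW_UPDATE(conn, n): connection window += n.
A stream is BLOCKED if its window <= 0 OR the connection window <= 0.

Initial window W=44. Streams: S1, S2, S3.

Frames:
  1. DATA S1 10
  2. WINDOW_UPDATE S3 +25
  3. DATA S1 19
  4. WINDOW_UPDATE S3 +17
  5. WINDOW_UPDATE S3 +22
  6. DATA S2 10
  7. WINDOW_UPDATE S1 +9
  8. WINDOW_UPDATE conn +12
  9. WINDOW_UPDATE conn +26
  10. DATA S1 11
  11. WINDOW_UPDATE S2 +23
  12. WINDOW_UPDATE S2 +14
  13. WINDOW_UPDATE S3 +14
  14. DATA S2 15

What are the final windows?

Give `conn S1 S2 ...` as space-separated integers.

Answer: 17 13 56 122

Derivation:
Op 1: conn=34 S1=34 S2=44 S3=44 blocked=[]
Op 2: conn=34 S1=34 S2=44 S3=69 blocked=[]
Op 3: conn=15 S1=15 S2=44 S3=69 blocked=[]
Op 4: conn=15 S1=15 S2=44 S3=86 blocked=[]
Op 5: conn=15 S1=15 S2=44 S3=108 blocked=[]
Op 6: conn=5 S1=15 S2=34 S3=108 blocked=[]
Op 7: conn=5 S1=24 S2=34 S3=108 blocked=[]
Op 8: conn=17 S1=24 S2=34 S3=108 blocked=[]
Op 9: conn=43 S1=24 S2=34 S3=108 blocked=[]
Op 10: conn=32 S1=13 S2=34 S3=108 blocked=[]
Op 11: conn=32 S1=13 S2=57 S3=108 blocked=[]
Op 12: conn=32 S1=13 S2=71 S3=108 blocked=[]
Op 13: conn=32 S1=13 S2=71 S3=122 blocked=[]
Op 14: conn=17 S1=13 S2=56 S3=122 blocked=[]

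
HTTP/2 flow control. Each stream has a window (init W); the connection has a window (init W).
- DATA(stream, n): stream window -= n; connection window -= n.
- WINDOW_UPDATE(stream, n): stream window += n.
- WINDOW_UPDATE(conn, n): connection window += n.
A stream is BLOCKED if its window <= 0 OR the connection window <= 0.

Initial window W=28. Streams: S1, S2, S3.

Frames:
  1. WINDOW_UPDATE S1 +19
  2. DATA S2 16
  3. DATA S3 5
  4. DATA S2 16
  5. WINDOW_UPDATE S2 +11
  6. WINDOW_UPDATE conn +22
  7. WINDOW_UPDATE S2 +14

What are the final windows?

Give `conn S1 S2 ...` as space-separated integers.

Op 1: conn=28 S1=47 S2=28 S3=28 blocked=[]
Op 2: conn=12 S1=47 S2=12 S3=28 blocked=[]
Op 3: conn=7 S1=47 S2=12 S3=23 blocked=[]
Op 4: conn=-9 S1=47 S2=-4 S3=23 blocked=[1, 2, 3]
Op 5: conn=-9 S1=47 S2=7 S3=23 blocked=[1, 2, 3]
Op 6: conn=13 S1=47 S2=7 S3=23 blocked=[]
Op 7: conn=13 S1=47 S2=21 S3=23 blocked=[]

Answer: 13 47 21 23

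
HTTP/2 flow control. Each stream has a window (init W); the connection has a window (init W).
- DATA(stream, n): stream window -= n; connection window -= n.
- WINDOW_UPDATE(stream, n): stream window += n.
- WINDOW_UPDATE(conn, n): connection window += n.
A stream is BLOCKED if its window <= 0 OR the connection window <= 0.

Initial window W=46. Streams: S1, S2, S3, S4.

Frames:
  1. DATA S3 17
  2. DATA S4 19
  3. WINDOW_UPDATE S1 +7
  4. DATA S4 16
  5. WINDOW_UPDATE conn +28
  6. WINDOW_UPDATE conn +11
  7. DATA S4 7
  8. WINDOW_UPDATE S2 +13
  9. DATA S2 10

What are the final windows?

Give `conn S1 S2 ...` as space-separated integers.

Op 1: conn=29 S1=46 S2=46 S3=29 S4=46 blocked=[]
Op 2: conn=10 S1=46 S2=46 S3=29 S4=27 blocked=[]
Op 3: conn=10 S1=53 S2=46 S3=29 S4=27 blocked=[]
Op 4: conn=-6 S1=53 S2=46 S3=29 S4=11 blocked=[1, 2, 3, 4]
Op 5: conn=22 S1=53 S2=46 S3=29 S4=11 blocked=[]
Op 6: conn=33 S1=53 S2=46 S3=29 S4=11 blocked=[]
Op 7: conn=26 S1=53 S2=46 S3=29 S4=4 blocked=[]
Op 8: conn=26 S1=53 S2=59 S3=29 S4=4 blocked=[]
Op 9: conn=16 S1=53 S2=49 S3=29 S4=4 blocked=[]

Answer: 16 53 49 29 4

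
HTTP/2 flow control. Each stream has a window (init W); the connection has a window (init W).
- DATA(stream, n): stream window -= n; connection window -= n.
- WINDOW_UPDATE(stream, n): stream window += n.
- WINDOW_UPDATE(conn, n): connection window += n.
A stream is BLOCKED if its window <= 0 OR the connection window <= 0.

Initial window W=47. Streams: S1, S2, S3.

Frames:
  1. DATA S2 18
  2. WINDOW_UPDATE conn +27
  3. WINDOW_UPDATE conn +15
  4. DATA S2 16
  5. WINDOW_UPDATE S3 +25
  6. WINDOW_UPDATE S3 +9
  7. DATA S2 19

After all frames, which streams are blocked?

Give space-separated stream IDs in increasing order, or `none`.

Answer: S2

Derivation:
Op 1: conn=29 S1=47 S2=29 S3=47 blocked=[]
Op 2: conn=56 S1=47 S2=29 S3=47 blocked=[]
Op 3: conn=71 S1=47 S2=29 S3=47 blocked=[]
Op 4: conn=55 S1=47 S2=13 S3=47 blocked=[]
Op 5: conn=55 S1=47 S2=13 S3=72 blocked=[]
Op 6: conn=55 S1=47 S2=13 S3=81 blocked=[]
Op 7: conn=36 S1=47 S2=-6 S3=81 blocked=[2]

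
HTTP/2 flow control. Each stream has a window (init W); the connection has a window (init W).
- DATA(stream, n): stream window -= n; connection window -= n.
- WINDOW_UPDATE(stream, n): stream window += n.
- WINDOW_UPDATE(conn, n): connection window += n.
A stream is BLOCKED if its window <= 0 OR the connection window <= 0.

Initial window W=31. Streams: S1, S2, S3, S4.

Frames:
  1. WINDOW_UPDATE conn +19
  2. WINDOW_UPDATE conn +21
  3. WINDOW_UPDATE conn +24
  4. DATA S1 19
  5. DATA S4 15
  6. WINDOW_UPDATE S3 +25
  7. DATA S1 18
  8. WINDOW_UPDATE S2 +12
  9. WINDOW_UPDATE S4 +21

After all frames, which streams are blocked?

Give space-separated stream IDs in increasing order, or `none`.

Answer: S1

Derivation:
Op 1: conn=50 S1=31 S2=31 S3=31 S4=31 blocked=[]
Op 2: conn=71 S1=31 S2=31 S3=31 S4=31 blocked=[]
Op 3: conn=95 S1=31 S2=31 S3=31 S4=31 blocked=[]
Op 4: conn=76 S1=12 S2=31 S3=31 S4=31 blocked=[]
Op 5: conn=61 S1=12 S2=31 S3=31 S4=16 blocked=[]
Op 6: conn=61 S1=12 S2=31 S3=56 S4=16 blocked=[]
Op 7: conn=43 S1=-6 S2=31 S3=56 S4=16 blocked=[1]
Op 8: conn=43 S1=-6 S2=43 S3=56 S4=16 blocked=[1]
Op 9: conn=43 S1=-6 S2=43 S3=56 S4=37 blocked=[1]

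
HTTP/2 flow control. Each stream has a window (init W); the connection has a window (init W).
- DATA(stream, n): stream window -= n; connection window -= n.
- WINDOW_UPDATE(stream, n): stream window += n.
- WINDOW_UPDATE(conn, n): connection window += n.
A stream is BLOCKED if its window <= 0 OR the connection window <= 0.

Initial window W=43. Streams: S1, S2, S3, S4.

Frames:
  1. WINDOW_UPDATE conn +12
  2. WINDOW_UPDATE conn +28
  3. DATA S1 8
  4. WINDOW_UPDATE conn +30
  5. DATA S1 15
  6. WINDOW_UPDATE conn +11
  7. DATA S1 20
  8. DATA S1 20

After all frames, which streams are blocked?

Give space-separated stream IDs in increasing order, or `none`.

Answer: S1

Derivation:
Op 1: conn=55 S1=43 S2=43 S3=43 S4=43 blocked=[]
Op 2: conn=83 S1=43 S2=43 S3=43 S4=43 blocked=[]
Op 3: conn=75 S1=35 S2=43 S3=43 S4=43 blocked=[]
Op 4: conn=105 S1=35 S2=43 S3=43 S4=43 blocked=[]
Op 5: conn=90 S1=20 S2=43 S3=43 S4=43 blocked=[]
Op 6: conn=101 S1=20 S2=43 S3=43 S4=43 blocked=[]
Op 7: conn=81 S1=0 S2=43 S3=43 S4=43 blocked=[1]
Op 8: conn=61 S1=-20 S2=43 S3=43 S4=43 blocked=[1]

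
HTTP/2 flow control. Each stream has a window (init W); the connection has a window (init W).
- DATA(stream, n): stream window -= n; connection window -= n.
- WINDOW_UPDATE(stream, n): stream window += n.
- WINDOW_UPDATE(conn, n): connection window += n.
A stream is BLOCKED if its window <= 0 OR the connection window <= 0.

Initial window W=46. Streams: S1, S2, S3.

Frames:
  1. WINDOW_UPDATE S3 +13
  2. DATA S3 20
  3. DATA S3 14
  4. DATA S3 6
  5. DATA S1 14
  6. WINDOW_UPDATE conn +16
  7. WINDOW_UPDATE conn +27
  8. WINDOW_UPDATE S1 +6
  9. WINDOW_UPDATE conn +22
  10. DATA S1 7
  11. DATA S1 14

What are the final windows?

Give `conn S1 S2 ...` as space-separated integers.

Op 1: conn=46 S1=46 S2=46 S3=59 blocked=[]
Op 2: conn=26 S1=46 S2=46 S3=39 blocked=[]
Op 3: conn=12 S1=46 S2=46 S3=25 blocked=[]
Op 4: conn=6 S1=46 S2=46 S3=19 blocked=[]
Op 5: conn=-8 S1=32 S2=46 S3=19 blocked=[1, 2, 3]
Op 6: conn=8 S1=32 S2=46 S3=19 blocked=[]
Op 7: conn=35 S1=32 S2=46 S3=19 blocked=[]
Op 8: conn=35 S1=38 S2=46 S3=19 blocked=[]
Op 9: conn=57 S1=38 S2=46 S3=19 blocked=[]
Op 10: conn=50 S1=31 S2=46 S3=19 blocked=[]
Op 11: conn=36 S1=17 S2=46 S3=19 blocked=[]

Answer: 36 17 46 19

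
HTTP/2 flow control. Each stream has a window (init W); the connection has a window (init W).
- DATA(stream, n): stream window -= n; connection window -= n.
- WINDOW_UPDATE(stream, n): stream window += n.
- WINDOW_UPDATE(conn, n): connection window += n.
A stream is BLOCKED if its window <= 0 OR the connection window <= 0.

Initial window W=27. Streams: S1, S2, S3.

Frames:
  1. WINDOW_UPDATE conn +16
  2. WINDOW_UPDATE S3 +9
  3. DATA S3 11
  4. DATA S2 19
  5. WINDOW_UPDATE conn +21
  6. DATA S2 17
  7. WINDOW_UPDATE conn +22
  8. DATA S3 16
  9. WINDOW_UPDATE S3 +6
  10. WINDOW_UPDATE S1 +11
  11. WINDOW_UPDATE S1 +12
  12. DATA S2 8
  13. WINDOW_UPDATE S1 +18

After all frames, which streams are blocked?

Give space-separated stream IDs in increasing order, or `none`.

Op 1: conn=43 S1=27 S2=27 S3=27 blocked=[]
Op 2: conn=43 S1=27 S2=27 S3=36 blocked=[]
Op 3: conn=32 S1=27 S2=27 S3=25 blocked=[]
Op 4: conn=13 S1=27 S2=8 S3=25 blocked=[]
Op 5: conn=34 S1=27 S2=8 S3=25 blocked=[]
Op 6: conn=17 S1=27 S2=-9 S3=25 blocked=[2]
Op 7: conn=39 S1=27 S2=-9 S3=25 blocked=[2]
Op 8: conn=23 S1=27 S2=-9 S3=9 blocked=[2]
Op 9: conn=23 S1=27 S2=-9 S3=15 blocked=[2]
Op 10: conn=23 S1=38 S2=-9 S3=15 blocked=[2]
Op 11: conn=23 S1=50 S2=-9 S3=15 blocked=[2]
Op 12: conn=15 S1=50 S2=-17 S3=15 blocked=[2]
Op 13: conn=15 S1=68 S2=-17 S3=15 blocked=[2]

Answer: S2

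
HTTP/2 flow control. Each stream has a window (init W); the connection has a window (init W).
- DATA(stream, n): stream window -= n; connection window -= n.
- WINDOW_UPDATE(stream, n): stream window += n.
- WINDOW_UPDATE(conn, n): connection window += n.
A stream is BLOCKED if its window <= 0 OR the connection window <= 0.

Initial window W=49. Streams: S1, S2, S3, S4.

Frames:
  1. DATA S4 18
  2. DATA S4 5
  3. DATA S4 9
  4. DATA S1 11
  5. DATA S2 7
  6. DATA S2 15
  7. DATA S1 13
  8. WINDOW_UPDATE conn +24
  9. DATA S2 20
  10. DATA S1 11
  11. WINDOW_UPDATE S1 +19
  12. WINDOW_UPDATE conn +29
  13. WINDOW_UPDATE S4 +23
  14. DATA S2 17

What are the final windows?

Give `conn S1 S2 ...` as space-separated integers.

Op 1: conn=31 S1=49 S2=49 S3=49 S4=31 blocked=[]
Op 2: conn=26 S1=49 S2=49 S3=49 S4=26 blocked=[]
Op 3: conn=17 S1=49 S2=49 S3=49 S4=17 blocked=[]
Op 4: conn=6 S1=38 S2=49 S3=49 S4=17 blocked=[]
Op 5: conn=-1 S1=38 S2=42 S3=49 S4=17 blocked=[1, 2, 3, 4]
Op 6: conn=-16 S1=38 S2=27 S3=49 S4=17 blocked=[1, 2, 3, 4]
Op 7: conn=-29 S1=25 S2=27 S3=49 S4=17 blocked=[1, 2, 3, 4]
Op 8: conn=-5 S1=25 S2=27 S3=49 S4=17 blocked=[1, 2, 3, 4]
Op 9: conn=-25 S1=25 S2=7 S3=49 S4=17 blocked=[1, 2, 3, 4]
Op 10: conn=-36 S1=14 S2=7 S3=49 S4=17 blocked=[1, 2, 3, 4]
Op 11: conn=-36 S1=33 S2=7 S3=49 S4=17 blocked=[1, 2, 3, 4]
Op 12: conn=-7 S1=33 S2=7 S3=49 S4=17 blocked=[1, 2, 3, 4]
Op 13: conn=-7 S1=33 S2=7 S3=49 S4=40 blocked=[1, 2, 3, 4]
Op 14: conn=-24 S1=33 S2=-10 S3=49 S4=40 blocked=[1, 2, 3, 4]

Answer: -24 33 -10 49 40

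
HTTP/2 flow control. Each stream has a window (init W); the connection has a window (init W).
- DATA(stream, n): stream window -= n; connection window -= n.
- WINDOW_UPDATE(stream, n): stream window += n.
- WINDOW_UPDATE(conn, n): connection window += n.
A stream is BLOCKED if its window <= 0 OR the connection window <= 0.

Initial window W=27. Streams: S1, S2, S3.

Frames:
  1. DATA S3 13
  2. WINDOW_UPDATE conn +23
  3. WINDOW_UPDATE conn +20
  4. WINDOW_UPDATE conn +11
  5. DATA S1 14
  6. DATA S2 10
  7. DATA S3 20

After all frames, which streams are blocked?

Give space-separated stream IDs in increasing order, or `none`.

Answer: S3

Derivation:
Op 1: conn=14 S1=27 S2=27 S3=14 blocked=[]
Op 2: conn=37 S1=27 S2=27 S3=14 blocked=[]
Op 3: conn=57 S1=27 S2=27 S3=14 blocked=[]
Op 4: conn=68 S1=27 S2=27 S3=14 blocked=[]
Op 5: conn=54 S1=13 S2=27 S3=14 blocked=[]
Op 6: conn=44 S1=13 S2=17 S3=14 blocked=[]
Op 7: conn=24 S1=13 S2=17 S3=-6 blocked=[3]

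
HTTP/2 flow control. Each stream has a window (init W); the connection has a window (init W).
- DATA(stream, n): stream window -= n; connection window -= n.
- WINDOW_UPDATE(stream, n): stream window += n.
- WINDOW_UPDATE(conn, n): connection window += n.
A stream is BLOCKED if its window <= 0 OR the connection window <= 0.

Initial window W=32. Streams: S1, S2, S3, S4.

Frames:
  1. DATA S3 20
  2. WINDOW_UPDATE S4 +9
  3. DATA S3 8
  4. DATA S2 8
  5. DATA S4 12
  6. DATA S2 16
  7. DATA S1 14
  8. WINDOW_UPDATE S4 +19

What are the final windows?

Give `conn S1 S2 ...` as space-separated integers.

Answer: -46 18 8 4 48

Derivation:
Op 1: conn=12 S1=32 S2=32 S3=12 S4=32 blocked=[]
Op 2: conn=12 S1=32 S2=32 S3=12 S4=41 blocked=[]
Op 3: conn=4 S1=32 S2=32 S3=4 S4=41 blocked=[]
Op 4: conn=-4 S1=32 S2=24 S3=4 S4=41 blocked=[1, 2, 3, 4]
Op 5: conn=-16 S1=32 S2=24 S3=4 S4=29 blocked=[1, 2, 3, 4]
Op 6: conn=-32 S1=32 S2=8 S3=4 S4=29 blocked=[1, 2, 3, 4]
Op 7: conn=-46 S1=18 S2=8 S3=4 S4=29 blocked=[1, 2, 3, 4]
Op 8: conn=-46 S1=18 S2=8 S3=4 S4=48 blocked=[1, 2, 3, 4]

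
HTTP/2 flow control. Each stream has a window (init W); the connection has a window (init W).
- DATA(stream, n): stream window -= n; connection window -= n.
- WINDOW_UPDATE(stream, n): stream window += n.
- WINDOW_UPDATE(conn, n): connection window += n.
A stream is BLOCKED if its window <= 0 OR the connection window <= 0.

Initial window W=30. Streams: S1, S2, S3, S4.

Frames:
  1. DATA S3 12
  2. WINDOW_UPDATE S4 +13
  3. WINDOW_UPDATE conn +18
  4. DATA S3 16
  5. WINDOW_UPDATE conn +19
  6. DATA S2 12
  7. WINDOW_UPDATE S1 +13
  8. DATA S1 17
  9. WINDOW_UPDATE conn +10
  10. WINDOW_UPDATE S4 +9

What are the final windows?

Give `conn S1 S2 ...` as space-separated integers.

Op 1: conn=18 S1=30 S2=30 S3=18 S4=30 blocked=[]
Op 2: conn=18 S1=30 S2=30 S3=18 S4=43 blocked=[]
Op 3: conn=36 S1=30 S2=30 S3=18 S4=43 blocked=[]
Op 4: conn=20 S1=30 S2=30 S3=2 S4=43 blocked=[]
Op 5: conn=39 S1=30 S2=30 S3=2 S4=43 blocked=[]
Op 6: conn=27 S1=30 S2=18 S3=2 S4=43 blocked=[]
Op 7: conn=27 S1=43 S2=18 S3=2 S4=43 blocked=[]
Op 8: conn=10 S1=26 S2=18 S3=2 S4=43 blocked=[]
Op 9: conn=20 S1=26 S2=18 S3=2 S4=43 blocked=[]
Op 10: conn=20 S1=26 S2=18 S3=2 S4=52 blocked=[]

Answer: 20 26 18 2 52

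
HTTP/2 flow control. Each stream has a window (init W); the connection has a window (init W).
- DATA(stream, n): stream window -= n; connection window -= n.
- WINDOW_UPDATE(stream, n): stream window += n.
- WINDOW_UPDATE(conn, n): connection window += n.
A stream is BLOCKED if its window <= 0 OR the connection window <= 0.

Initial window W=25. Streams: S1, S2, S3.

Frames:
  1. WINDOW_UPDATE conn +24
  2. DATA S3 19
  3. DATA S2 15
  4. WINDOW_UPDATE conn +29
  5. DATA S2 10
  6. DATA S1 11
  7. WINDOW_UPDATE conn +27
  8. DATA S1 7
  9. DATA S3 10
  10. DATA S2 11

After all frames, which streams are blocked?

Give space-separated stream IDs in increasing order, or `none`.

Op 1: conn=49 S1=25 S2=25 S3=25 blocked=[]
Op 2: conn=30 S1=25 S2=25 S3=6 blocked=[]
Op 3: conn=15 S1=25 S2=10 S3=6 blocked=[]
Op 4: conn=44 S1=25 S2=10 S3=6 blocked=[]
Op 5: conn=34 S1=25 S2=0 S3=6 blocked=[2]
Op 6: conn=23 S1=14 S2=0 S3=6 blocked=[2]
Op 7: conn=50 S1=14 S2=0 S3=6 blocked=[2]
Op 8: conn=43 S1=7 S2=0 S3=6 blocked=[2]
Op 9: conn=33 S1=7 S2=0 S3=-4 blocked=[2, 3]
Op 10: conn=22 S1=7 S2=-11 S3=-4 blocked=[2, 3]

Answer: S2 S3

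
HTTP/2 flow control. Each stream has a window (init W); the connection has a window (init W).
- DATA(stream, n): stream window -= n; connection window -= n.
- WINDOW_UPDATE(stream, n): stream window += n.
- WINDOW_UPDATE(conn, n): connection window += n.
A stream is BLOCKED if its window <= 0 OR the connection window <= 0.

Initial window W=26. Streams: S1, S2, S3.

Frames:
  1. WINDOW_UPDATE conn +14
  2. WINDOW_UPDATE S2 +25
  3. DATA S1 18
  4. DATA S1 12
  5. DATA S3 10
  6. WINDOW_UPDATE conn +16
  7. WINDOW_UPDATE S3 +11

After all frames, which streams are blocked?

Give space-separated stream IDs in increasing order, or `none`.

Op 1: conn=40 S1=26 S2=26 S3=26 blocked=[]
Op 2: conn=40 S1=26 S2=51 S3=26 blocked=[]
Op 3: conn=22 S1=8 S2=51 S3=26 blocked=[]
Op 4: conn=10 S1=-4 S2=51 S3=26 blocked=[1]
Op 5: conn=0 S1=-4 S2=51 S3=16 blocked=[1, 2, 3]
Op 6: conn=16 S1=-4 S2=51 S3=16 blocked=[1]
Op 7: conn=16 S1=-4 S2=51 S3=27 blocked=[1]

Answer: S1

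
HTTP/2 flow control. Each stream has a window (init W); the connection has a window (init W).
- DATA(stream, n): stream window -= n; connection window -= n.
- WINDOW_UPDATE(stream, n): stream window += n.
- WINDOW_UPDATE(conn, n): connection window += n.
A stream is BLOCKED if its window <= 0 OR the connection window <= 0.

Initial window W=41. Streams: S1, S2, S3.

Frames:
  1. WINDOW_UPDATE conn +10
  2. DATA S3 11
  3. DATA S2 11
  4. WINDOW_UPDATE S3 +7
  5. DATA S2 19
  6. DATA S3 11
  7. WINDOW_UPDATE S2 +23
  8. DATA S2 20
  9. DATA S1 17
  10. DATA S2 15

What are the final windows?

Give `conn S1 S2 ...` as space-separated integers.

Answer: -53 24 -1 26

Derivation:
Op 1: conn=51 S1=41 S2=41 S3=41 blocked=[]
Op 2: conn=40 S1=41 S2=41 S3=30 blocked=[]
Op 3: conn=29 S1=41 S2=30 S3=30 blocked=[]
Op 4: conn=29 S1=41 S2=30 S3=37 blocked=[]
Op 5: conn=10 S1=41 S2=11 S3=37 blocked=[]
Op 6: conn=-1 S1=41 S2=11 S3=26 blocked=[1, 2, 3]
Op 7: conn=-1 S1=41 S2=34 S3=26 blocked=[1, 2, 3]
Op 8: conn=-21 S1=41 S2=14 S3=26 blocked=[1, 2, 3]
Op 9: conn=-38 S1=24 S2=14 S3=26 blocked=[1, 2, 3]
Op 10: conn=-53 S1=24 S2=-1 S3=26 blocked=[1, 2, 3]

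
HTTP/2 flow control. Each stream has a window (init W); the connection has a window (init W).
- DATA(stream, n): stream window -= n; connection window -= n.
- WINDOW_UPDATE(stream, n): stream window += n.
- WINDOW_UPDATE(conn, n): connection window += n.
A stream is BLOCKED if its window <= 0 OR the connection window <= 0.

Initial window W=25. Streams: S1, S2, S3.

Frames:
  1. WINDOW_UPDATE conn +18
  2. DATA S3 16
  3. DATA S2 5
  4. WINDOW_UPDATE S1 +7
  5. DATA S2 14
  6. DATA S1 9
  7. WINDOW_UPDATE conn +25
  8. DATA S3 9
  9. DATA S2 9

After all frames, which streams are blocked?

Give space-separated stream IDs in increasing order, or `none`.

Op 1: conn=43 S1=25 S2=25 S3=25 blocked=[]
Op 2: conn=27 S1=25 S2=25 S3=9 blocked=[]
Op 3: conn=22 S1=25 S2=20 S3=9 blocked=[]
Op 4: conn=22 S1=32 S2=20 S3=9 blocked=[]
Op 5: conn=8 S1=32 S2=6 S3=9 blocked=[]
Op 6: conn=-1 S1=23 S2=6 S3=9 blocked=[1, 2, 3]
Op 7: conn=24 S1=23 S2=6 S3=9 blocked=[]
Op 8: conn=15 S1=23 S2=6 S3=0 blocked=[3]
Op 9: conn=6 S1=23 S2=-3 S3=0 blocked=[2, 3]

Answer: S2 S3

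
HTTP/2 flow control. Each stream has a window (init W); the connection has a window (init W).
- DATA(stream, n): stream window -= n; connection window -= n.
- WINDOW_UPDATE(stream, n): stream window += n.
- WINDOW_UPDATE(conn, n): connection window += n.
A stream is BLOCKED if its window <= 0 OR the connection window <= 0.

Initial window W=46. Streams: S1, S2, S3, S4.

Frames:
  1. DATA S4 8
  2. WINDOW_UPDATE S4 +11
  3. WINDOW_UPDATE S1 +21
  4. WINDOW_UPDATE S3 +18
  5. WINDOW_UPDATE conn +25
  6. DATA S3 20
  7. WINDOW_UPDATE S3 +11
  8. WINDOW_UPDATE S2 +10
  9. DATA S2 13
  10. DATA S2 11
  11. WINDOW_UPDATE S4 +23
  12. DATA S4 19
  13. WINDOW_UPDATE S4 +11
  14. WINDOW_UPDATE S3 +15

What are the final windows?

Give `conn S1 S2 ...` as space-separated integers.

Op 1: conn=38 S1=46 S2=46 S3=46 S4=38 blocked=[]
Op 2: conn=38 S1=46 S2=46 S3=46 S4=49 blocked=[]
Op 3: conn=38 S1=67 S2=46 S3=46 S4=49 blocked=[]
Op 4: conn=38 S1=67 S2=46 S3=64 S4=49 blocked=[]
Op 5: conn=63 S1=67 S2=46 S3=64 S4=49 blocked=[]
Op 6: conn=43 S1=67 S2=46 S3=44 S4=49 blocked=[]
Op 7: conn=43 S1=67 S2=46 S3=55 S4=49 blocked=[]
Op 8: conn=43 S1=67 S2=56 S3=55 S4=49 blocked=[]
Op 9: conn=30 S1=67 S2=43 S3=55 S4=49 blocked=[]
Op 10: conn=19 S1=67 S2=32 S3=55 S4=49 blocked=[]
Op 11: conn=19 S1=67 S2=32 S3=55 S4=72 blocked=[]
Op 12: conn=0 S1=67 S2=32 S3=55 S4=53 blocked=[1, 2, 3, 4]
Op 13: conn=0 S1=67 S2=32 S3=55 S4=64 blocked=[1, 2, 3, 4]
Op 14: conn=0 S1=67 S2=32 S3=70 S4=64 blocked=[1, 2, 3, 4]

Answer: 0 67 32 70 64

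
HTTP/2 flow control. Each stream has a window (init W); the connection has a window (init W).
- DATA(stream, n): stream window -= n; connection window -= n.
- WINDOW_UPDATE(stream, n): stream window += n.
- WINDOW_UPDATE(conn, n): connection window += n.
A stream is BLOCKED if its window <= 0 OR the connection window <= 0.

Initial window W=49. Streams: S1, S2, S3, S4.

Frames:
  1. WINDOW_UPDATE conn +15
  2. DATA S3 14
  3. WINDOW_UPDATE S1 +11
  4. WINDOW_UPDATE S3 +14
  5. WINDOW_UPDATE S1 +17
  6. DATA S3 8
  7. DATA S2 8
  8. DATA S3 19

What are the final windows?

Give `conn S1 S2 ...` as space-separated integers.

Answer: 15 77 41 22 49

Derivation:
Op 1: conn=64 S1=49 S2=49 S3=49 S4=49 blocked=[]
Op 2: conn=50 S1=49 S2=49 S3=35 S4=49 blocked=[]
Op 3: conn=50 S1=60 S2=49 S3=35 S4=49 blocked=[]
Op 4: conn=50 S1=60 S2=49 S3=49 S4=49 blocked=[]
Op 5: conn=50 S1=77 S2=49 S3=49 S4=49 blocked=[]
Op 6: conn=42 S1=77 S2=49 S3=41 S4=49 blocked=[]
Op 7: conn=34 S1=77 S2=41 S3=41 S4=49 blocked=[]
Op 8: conn=15 S1=77 S2=41 S3=22 S4=49 blocked=[]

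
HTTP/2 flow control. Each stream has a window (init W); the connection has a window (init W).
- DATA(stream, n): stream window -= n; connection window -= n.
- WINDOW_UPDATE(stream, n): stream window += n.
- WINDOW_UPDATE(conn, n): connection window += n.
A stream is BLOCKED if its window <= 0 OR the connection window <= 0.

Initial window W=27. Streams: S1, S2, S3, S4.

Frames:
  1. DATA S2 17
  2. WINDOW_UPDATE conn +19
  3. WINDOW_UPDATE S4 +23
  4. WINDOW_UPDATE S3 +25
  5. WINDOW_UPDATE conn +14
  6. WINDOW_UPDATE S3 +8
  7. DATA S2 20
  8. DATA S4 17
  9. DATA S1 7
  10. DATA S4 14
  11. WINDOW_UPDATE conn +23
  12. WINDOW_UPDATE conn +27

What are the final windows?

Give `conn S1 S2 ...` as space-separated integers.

Answer: 35 20 -10 60 19

Derivation:
Op 1: conn=10 S1=27 S2=10 S3=27 S4=27 blocked=[]
Op 2: conn=29 S1=27 S2=10 S3=27 S4=27 blocked=[]
Op 3: conn=29 S1=27 S2=10 S3=27 S4=50 blocked=[]
Op 4: conn=29 S1=27 S2=10 S3=52 S4=50 blocked=[]
Op 5: conn=43 S1=27 S2=10 S3=52 S4=50 blocked=[]
Op 6: conn=43 S1=27 S2=10 S3=60 S4=50 blocked=[]
Op 7: conn=23 S1=27 S2=-10 S3=60 S4=50 blocked=[2]
Op 8: conn=6 S1=27 S2=-10 S3=60 S4=33 blocked=[2]
Op 9: conn=-1 S1=20 S2=-10 S3=60 S4=33 blocked=[1, 2, 3, 4]
Op 10: conn=-15 S1=20 S2=-10 S3=60 S4=19 blocked=[1, 2, 3, 4]
Op 11: conn=8 S1=20 S2=-10 S3=60 S4=19 blocked=[2]
Op 12: conn=35 S1=20 S2=-10 S3=60 S4=19 blocked=[2]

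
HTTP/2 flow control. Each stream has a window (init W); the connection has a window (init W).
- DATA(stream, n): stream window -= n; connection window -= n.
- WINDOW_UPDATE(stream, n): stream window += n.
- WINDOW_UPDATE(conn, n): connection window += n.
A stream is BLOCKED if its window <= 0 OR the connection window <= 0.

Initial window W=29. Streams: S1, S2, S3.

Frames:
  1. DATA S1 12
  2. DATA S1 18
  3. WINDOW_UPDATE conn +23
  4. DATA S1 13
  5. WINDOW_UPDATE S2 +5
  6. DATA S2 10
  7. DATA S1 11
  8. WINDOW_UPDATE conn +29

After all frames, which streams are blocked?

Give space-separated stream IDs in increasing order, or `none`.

Op 1: conn=17 S1=17 S2=29 S3=29 blocked=[]
Op 2: conn=-1 S1=-1 S2=29 S3=29 blocked=[1, 2, 3]
Op 3: conn=22 S1=-1 S2=29 S3=29 blocked=[1]
Op 4: conn=9 S1=-14 S2=29 S3=29 blocked=[1]
Op 5: conn=9 S1=-14 S2=34 S3=29 blocked=[1]
Op 6: conn=-1 S1=-14 S2=24 S3=29 blocked=[1, 2, 3]
Op 7: conn=-12 S1=-25 S2=24 S3=29 blocked=[1, 2, 3]
Op 8: conn=17 S1=-25 S2=24 S3=29 blocked=[1]

Answer: S1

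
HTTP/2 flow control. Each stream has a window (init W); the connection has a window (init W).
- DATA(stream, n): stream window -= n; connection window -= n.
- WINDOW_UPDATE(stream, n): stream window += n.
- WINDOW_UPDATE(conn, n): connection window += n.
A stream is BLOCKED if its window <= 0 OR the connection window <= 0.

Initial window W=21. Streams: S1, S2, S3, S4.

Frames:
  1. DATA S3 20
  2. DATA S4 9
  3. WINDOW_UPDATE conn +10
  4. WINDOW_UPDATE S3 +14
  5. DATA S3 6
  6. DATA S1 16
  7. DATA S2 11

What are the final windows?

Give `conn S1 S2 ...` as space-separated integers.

Answer: -31 5 10 9 12

Derivation:
Op 1: conn=1 S1=21 S2=21 S3=1 S4=21 blocked=[]
Op 2: conn=-8 S1=21 S2=21 S3=1 S4=12 blocked=[1, 2, 3, 4]
Op 3: conn=2 S1=21 S2=21 S3=1 S4=12 blocked=[]
Op 4: conn=2 S1=21 S2=21 S3=15 S4=12 blocked=[]
Op 5: conn=-4 S1=21 S2=21 S3=9 S4=12 blocked=[1, 2, 3, 4]
Op 6: conn=-20 S1=5 S2=21 S3=9 S4=12 blocked=[1, 2, 3, 4]
Op 7: conn=-31 S1=5 S2=10 S3=9 S4=12 blocked=[1, 2, 3, 4]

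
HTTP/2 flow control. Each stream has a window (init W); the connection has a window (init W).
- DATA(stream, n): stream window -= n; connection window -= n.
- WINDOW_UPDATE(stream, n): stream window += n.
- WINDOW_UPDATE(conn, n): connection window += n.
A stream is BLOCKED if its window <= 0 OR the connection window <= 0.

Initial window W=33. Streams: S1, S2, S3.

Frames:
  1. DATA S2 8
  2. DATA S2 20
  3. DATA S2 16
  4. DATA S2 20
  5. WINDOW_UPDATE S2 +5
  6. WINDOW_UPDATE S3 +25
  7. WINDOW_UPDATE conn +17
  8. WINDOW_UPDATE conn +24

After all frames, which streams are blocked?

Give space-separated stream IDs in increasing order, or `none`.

Op 1: conn=25 S1=33 S2=25 S3=33 blocked=[]
Op 2: conn=5 S1=33 S2=5 S3=33 blocked=[]
Op 3: conn=-11 S1=33 S2=-11 S3=33 blocked=[1, 2, 3]
Op 4: conn=-31 S1=33 S2=-31 S3=33 blocked=[1, 2, 3]
Op 5: conn=-31 S1=33 S2=-26 S3=33 blocked=[1, 2, 3]
Op 6: conn=-31 S1=33 S2=-26 S3=58 blocked=[1, 2, 3]
Op 7: conn=-14 S1=33 S2=-26 S3=58 blocked=[1, 2, 3]
Op 8: conn=10 S1=33 S2=-26 S3=58 blocked=[2]

Answer: S2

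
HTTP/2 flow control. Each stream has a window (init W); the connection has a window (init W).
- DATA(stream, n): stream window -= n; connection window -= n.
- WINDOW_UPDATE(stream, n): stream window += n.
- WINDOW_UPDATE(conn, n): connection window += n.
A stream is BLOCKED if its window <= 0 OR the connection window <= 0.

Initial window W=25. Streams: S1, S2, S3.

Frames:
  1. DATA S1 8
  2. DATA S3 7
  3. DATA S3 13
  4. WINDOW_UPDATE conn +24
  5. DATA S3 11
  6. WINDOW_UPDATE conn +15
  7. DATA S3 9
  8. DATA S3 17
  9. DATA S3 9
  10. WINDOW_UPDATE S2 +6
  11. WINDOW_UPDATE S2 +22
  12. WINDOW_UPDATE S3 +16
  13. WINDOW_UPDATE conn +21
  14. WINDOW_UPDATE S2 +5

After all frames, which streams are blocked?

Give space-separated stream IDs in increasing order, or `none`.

Op 1: conn=17 S1=17 S2=25 S3=25 blocked=[]
Op 2: conn=10 S1=17 S2=25 S3=18 blocked=[]
Op 3: conn=-3 S1=17 S2=25 S3=5 blocked=[1, 2, 3]
Op 4: conn=21 S1=17 S2=25 S3=5 blocked=[]
Op 5: conn=10 S1=17 S2=25 S3=-6 blocked=[3]
Op 6: conn=25 S1=17 S2=25 S3=-6 blocked=[3]
Op 7: conn=16 S1=17 S2=25 S3=-15 blocked=[3]
Op 8: conn=-1 S1=17 S2=25 S3=-32 blocked=[1, 2, 3]
Op 9: conn=-10 S1=17 S2=25 S3=-41 blocked=[1, 2, 3]
Op 10: conn=-10 S1=17 S2=31 S3=-41 blocked=[1, 2, 3]
Op 11: conn=-10 S1=17 S2=53 S3=-41 blocked=[1, 2, 3]
Op 12: conn=-10 S1=17 S2=53 S3=-25 blocked=[1, 2, 3]
Op 13: conn=11 S1=17 S2=53 S3=-25 blocked=[3]
Op 14: conn=11 S1=17 S2=58 S3=-25 blocked=[3]

Answer: S3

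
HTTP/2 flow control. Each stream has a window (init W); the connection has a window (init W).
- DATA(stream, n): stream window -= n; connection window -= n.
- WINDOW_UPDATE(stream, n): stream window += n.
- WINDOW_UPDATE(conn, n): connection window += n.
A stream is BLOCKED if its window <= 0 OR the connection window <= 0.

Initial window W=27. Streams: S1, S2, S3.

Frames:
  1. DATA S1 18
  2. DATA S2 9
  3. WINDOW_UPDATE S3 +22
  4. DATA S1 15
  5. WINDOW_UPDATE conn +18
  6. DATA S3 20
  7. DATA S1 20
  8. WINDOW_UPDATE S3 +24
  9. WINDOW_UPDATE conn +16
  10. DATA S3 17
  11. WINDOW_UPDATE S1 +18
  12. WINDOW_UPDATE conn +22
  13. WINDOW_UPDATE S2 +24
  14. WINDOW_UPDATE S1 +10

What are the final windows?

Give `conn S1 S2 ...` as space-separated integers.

Answer: -16 2 42 36

Derivation:
Op 1: conn=9 S1=9 S2=27 S3=27 blocked=[]
Op 2: conn=0 S1=9 S2=18 S3=27 blocked=[1, 2, 3]
Op 3: conn=0 S1=9 S2=18 S3=49 blocked=[1, 2, 3]
Op 4: conn=-15 S1=-6 S2=18 S3=49 blocked=[1, 2, 3]
Op 5: conn=3 S1=-6 S2=18 S3=49 blocked=[1]
Op 6: conn=-17 S1=-6 S2=18 S3=29 blocked=[1, 2, 3]
Op 7: conn=-37 S1=-26 S2=18 S3=29 blocked=[1, 2, 3]
Op 8: conn=-37 S1=-26 S2=18 S3=53 blocked=[1, 2, 3]
Op 9: conn=-21 S1=-26 S2=18 S3=53 blocked=[1, 2, 3]
Op 10: conn=-38 S1=-26 S2=18 S3=36 blocked=[1, 2, 3]
Op 11: conn=-38 S1=-8 S2=18 S3=36 blocked=[1, 2, 3]
Op 12: conn=-16 S1=-8 S2=18 S3=36 blocked=[1, 2, 3]
Op 13: conn=-16 S1=-8 S2=42 S3=36 blocked=[1, 2, 3]
Op 14: conn=-16 S1=2 S2=42 S3=36 blocked=[1, 2, 3]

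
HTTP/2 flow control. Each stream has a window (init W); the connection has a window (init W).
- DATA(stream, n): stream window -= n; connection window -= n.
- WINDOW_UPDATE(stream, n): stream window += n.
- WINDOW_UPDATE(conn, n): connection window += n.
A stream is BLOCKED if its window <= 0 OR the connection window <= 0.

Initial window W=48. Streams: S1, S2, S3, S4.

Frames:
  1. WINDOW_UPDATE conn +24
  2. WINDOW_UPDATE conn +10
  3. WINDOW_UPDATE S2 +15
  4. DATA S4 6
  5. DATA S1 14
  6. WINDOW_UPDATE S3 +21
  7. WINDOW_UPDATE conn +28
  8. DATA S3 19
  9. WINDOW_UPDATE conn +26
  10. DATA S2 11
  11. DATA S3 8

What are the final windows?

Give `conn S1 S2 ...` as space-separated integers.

Op 1: conn=72 S1=48 S2=48 S3=48 S4=48 blocked=[]
Op 2: conn=82 S1=48 S2=48 S3=48 S4=48 blocked=[]
Op 3: conn=82 S1=48 S2=63 S3=48 S4=48 blocked=[]
Op 4: conn=76 S1=48 S2=63 S3=48 S4=42 blocked=[]
Op 5: conn=62 S1=34 S2=63 S3=48 S4=42 blocked=[]
Op 6: conn=62 S1=34 S2=63 S3=69 S4=42 blocked=[]
Op 7: conn=90 S1=34 S2=63 S3=69 S4=42 blocked=[]
Op 8: conn=71 S1=34 S2=63 S3=50 S4=42 blocked=[]
Op 9: conn=97 S1=34 S2=63 S3=50 S4=42 blocked=[]
Op 10: conn=86 S1=34 S2=52 S3=50 S4=42 blocked=[]
Op 11: conn=78 S1=34 S2=52 S3=42 S4=42 blocked=[]

Answer: 78 34 52 42 42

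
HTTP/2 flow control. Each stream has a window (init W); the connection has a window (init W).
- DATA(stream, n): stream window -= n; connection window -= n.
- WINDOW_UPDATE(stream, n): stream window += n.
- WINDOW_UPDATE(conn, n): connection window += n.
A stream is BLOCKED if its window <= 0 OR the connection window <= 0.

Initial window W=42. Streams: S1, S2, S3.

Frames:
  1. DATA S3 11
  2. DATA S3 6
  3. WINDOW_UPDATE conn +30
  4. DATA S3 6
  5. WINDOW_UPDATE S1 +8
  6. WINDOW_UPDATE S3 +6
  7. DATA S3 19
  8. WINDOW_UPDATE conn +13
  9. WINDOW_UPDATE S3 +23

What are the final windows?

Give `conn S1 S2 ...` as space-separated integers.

Answer: 43 50 42 29

Derivation:
Op 1: conn=31 S1=42 S2=42 S3=31 blocked=[]
Op 2: conn=25 S1=42 S2=42 S3=25 blocked=[]
Op 3: conn=55 S1=42 S2=42 S3=25 blocked=[]
Op 4: conn=49 S1=42 S2=42 S3=19 blocked=[]
Op 5: conn=49 S1=50 S2=42 S3=19 blocked=[]
Op 6: conn=49 S1=50 S2=42 S3=25 blocked=[]
Op 7: conn=30 S1=50 S2=42 S3=6 blocked=[]
Op 8: conn=43 S1=50 S2=42 S3=6 blocked=[]
Op 9: conn=43 S1=50 S2=42 S3=29 blocked=[]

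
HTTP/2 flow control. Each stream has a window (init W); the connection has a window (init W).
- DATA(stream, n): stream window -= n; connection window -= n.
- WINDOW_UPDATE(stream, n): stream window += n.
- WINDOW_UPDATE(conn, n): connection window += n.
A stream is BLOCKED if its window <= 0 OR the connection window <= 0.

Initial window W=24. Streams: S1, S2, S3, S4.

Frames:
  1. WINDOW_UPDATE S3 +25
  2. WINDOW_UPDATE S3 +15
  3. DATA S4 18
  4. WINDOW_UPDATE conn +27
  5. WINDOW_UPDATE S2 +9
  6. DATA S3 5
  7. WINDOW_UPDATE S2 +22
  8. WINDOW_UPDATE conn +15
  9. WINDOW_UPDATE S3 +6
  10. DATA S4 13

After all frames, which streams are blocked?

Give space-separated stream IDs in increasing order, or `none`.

Op 1: conn=24 S1=24 S2=24 S3=49 S4=24 blocked=[]
Op 2: conn=24 S1=24 S2=24 S3=64 S4=24 blocked=[]
Op 3: conn=6 S1=24 S2=24 S3=64 S4=6 blocked=[]
Op 4: conn=33 S1=24 S2=24 S3=64 S4=6 blocked=[]
Op 5: conn=33 S1=24 S2=33 S3=64 S4=6 blocked=[]
Op 6: conn=28 S1=24 S2=33 S3=59 S4=6 blocked=[]
Op 7: conn=28 S1=24 S2=55 S3=59 S4=6 blocked=[]
Op 8: conn=43 S1=24 S2=55 S3=59 S4=6 blocked=[]
Op 9: conn=43 S1=24 S2=55 S3=65 S4=6 blocked=[]
Op 10: conn=30 S1=24 S2=55 S3=65 S4=-7 blocked=[4]

Answer: S4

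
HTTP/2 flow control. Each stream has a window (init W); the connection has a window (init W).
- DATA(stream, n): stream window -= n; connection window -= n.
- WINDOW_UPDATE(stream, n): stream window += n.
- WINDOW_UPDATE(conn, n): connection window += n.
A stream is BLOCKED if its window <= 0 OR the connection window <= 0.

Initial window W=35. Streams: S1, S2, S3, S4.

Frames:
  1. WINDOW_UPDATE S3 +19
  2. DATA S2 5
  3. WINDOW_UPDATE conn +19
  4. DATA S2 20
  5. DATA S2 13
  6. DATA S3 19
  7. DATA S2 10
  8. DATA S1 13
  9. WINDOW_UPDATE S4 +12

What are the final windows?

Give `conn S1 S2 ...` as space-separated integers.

Answer: -26 22 -13 35 47

Derivation:
Op 1: conn=35 S1=35 S2=35 S3=54 S4=35 blocked=[]
Op 2: conn=30 S1=35 S2=30 S3=54 S4=35 blocked=[]
Op 3: conn=49 S1=35 S2=30 S3=54 S4=35 blocked=[]
Op 4: conn=29 S1=35 S2=10 S3=54 S4=35 blocked=[]
Op 5: conn=16 S1=35 S2=-3 S3=54 S4=35 blocked=[2]
Op 6: conn=-3 S1=35 S2=-3 S3=35 S4=35 blocked=[1, 2, 3, 4]
Op 7: conn=-13 S1=35 S2=-13 S3=35 S4=35 blocked=[1, 2, 3, 4]
Op 8: conn=-26 S1=22 S2=-13 S3=35 S4=35 blocked=[1, 2, 3, 4]
Op 9: conn=-26 S1=22 S2=-13 S3=35 S4=47 blocked=[1, 2, 3, 4]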